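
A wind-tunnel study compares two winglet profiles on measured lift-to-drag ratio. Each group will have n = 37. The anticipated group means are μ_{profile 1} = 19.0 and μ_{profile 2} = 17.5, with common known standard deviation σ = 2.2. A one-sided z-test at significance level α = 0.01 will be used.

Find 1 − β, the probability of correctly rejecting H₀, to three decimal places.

Power ≈ 0.728

Standardized effect: d = |μ_{profile 1} − μ_{profile 2}| / σ = |19.0 − 17.5| / 2.2 = 0.6818
Noncentrality parameter: δ = d·√(n/2) = 0.6818 × √(37/2) = 2.9326
One-sided α = 0.01 → critical value z_{0.01} = 2.326.
Power = P(Z > 2.326 − δ) = Φ(0.606) = 0.7278.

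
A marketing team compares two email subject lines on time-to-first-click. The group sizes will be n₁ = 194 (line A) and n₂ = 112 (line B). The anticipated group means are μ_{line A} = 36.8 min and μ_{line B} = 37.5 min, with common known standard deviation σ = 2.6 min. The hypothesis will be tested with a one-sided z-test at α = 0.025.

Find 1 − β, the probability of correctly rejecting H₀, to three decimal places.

Power ≈ 0.621

Standardized effect: d = |μ_{line A} − μ_{line B}| / σ = |36.8 − 37.5| / 2.6 = 0.2692
Noncentrality parameter: δ = d / √(1/n₁ + 1/n₂) = 0.2692 / √(1/194 + 1/112) = 2.2687
One-sided α = 0.025 → critical value z_{0.025} = 1.960.
Power = Φ(δ − 1.960) = Φ(0.309) = 0.6212.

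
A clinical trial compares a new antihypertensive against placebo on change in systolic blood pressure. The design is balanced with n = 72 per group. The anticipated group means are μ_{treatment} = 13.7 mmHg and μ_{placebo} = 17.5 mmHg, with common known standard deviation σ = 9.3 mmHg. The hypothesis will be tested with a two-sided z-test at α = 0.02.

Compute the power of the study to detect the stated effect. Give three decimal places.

Standardized effect: d = |μ_{treatment} − μ_{placebo}| / σ = |13.7 − 17.5| / 9.3 = 0.4086
Noncentrality parameter: δ = d·√(n/2) = 0.4086 × √(72/2) = 2.4516
Two-sided α = 0.02 → critical value z_{0.01} = 2.326.
Power = Φ(δ − 2.326) + Φ(−δ − 2.326) = Φ(0.125) + Φ(-4.778) = 0.5498 + 0.0000 = 0.5498.

Power ≈ 0.550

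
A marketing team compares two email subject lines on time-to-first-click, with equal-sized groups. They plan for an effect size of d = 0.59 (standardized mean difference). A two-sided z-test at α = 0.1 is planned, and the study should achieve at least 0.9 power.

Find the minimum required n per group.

n = 50 per group

For power 0.9 need Φ(δ − z_{0.05}) = 0.9, so δ = z_{0.05} + z_{0.10} = 1.645 + 1.282 = 2.926.
(Ignoring the negligible lower-tail rejection probability gives the usual closed-form inversion.)
δ = d·√(n/2) ⇒ n = 2(δ/d)² = 2 × (2.926 / 0.59)² = 49.20.
Rounding up, n = 50 per group.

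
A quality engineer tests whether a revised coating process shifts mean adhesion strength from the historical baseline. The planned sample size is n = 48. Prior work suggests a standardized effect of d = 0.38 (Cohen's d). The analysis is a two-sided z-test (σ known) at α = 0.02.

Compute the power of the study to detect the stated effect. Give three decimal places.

Noncentrality parameter: δ = d·√n = 0.38 × √48 = 2.6327
Critical value for a two-sided test at α = 0.02: z_{α/2} = 2.326.
Power = Φ(δ − 2.326) + Φ(−δ − 2.326) = Φ(0.306) + Φ(-4.959) = 0.6203 + 0.0000 = 0.6203.

Power ≈ 0.620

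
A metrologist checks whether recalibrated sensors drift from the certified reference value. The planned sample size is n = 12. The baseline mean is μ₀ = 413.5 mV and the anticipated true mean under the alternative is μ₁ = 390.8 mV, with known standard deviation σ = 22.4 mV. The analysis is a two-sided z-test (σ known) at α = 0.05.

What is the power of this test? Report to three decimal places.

Power ≈ 0.939

Standardized effect: d = |μ₁ − μ₀| / σ = |390.8 − 413.5| / 22.4 = 1.0134
Noncentrality parameter: δ = d·√n = 1.0134 × √12 = 3.5105
Critical value for a two-sided test at α = 0.05: z_{α/2} = 1.960.
Power = Φ(δ − 1.960) + Φ(−δ − 1.960) = Φ(1.551) + Φ(-5.470) = 0.9395 + 0.0000 = 0.9395.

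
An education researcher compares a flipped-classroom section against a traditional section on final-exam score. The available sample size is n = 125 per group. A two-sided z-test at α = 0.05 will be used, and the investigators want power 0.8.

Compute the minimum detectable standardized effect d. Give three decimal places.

d ≈ 0.354

Need Φ(δ − 1.960) = 0.8, so δ = 1.960 + 0.842 = 2.802.
(The second rejection-region term Φ(−δ − z_{α/2}) is negligible and dropped.)
δ = d·√(n/2) ⇒ d = δ/√(n/2) = 2.802/√(125/2) = 0.3544.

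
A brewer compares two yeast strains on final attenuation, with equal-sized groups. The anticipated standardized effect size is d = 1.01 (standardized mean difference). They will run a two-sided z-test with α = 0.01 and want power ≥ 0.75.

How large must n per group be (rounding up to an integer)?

n = 21 per group

Set Φ(δ − 2.576) = 0.75; then δ − 2.576 = Φ⁻¹(0.75) = 0.674, giving δ = 3.250.
(For δ > 0 the lower-tail rejection region contributes negligibly to power, so the one-term inversion is standard.)
δ = d·√(n/2) ⇒ n = 2(δ/d)² = 2 × (3.250 / 1.01)² = 20.71.
Rounding up, n = 21 per group.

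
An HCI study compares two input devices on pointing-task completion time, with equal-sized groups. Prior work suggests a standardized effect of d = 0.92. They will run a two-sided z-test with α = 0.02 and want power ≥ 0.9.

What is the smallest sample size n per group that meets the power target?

Set Φ(δ − 2.326) = 0.9; then δ − 2.326 = Φ⁻¹(0.9) = 1.282, giving δ = 3.608.
(For δ > 0 the lower-tail rejection region contributes negligibly to power, so the one-term inversion is standard.)
δ = d·√(n/2) ⇒ n = 2(δ/d)² = 2 × (3.608 / 0.92)² = 30.76.
Round up to the next whole unit.

n = 31 per group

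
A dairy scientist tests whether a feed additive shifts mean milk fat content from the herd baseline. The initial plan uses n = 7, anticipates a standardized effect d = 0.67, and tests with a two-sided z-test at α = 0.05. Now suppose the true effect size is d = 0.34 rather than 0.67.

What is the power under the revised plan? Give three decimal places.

With d = 0.34: δ = d·√n = 0.34 × √7 = 0.8996. Critical value z_{0.025} = 1.960.
Revised power = Φ(δ − 1.960) + Φ(−δ − 1.960) = Φ(-1.060) + Φ(-2.860) = 0.1445 + 0.0021 = 0.1466.

Power ≈ 0.147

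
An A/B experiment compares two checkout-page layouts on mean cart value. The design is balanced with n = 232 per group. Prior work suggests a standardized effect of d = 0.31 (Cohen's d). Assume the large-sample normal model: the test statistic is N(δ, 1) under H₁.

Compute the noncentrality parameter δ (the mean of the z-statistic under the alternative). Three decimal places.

δ ≈ 3.339

δ = d·√(n/2) = 0.31 × √(232/2) = 3.3388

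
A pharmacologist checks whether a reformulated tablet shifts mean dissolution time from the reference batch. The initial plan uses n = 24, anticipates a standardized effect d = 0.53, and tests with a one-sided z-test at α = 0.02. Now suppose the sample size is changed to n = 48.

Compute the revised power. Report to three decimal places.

With n = 48: δ = d·√n = 0.53 × √48 = 3.6719. Critical value z_{0.02} = 2.054.
Revised power = Φ(δ − 2.054) = Φ(1.618) = 0.9472.

Power ≈ 0.947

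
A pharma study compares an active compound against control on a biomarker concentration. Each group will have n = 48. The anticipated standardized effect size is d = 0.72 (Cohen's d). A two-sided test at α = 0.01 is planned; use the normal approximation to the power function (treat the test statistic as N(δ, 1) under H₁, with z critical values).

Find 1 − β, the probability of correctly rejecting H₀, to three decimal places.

Noncentrality parameter: δ = d·√(n/2) = 0.72 × √(48/2) = 3.5273
Critical value for a two-sided test at α = 0.01: z_{α/2} = 2.576.
Power = Φ(δ − 2.576) + Φ(−δ − 2.576) = Φ(0.951) + Φ(-6.103) = 0.8293 + 0.0000 = 0.8293.

Power ≈ 0.829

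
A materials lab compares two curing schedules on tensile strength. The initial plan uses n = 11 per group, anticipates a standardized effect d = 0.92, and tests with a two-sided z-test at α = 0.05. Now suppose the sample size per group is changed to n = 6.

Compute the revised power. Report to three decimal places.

Power ≈ 0.357

With n = 6 per group: δ = d·√(n/2) = 0.92 × √(6/2) = 1.5935. Critical value z_{0.025} = 1.960.
Revised power = Φ(δ − 1.960) + Φ(−δ − 1.960) = Φ(-0.366) + Φ(-3.553) = 0.3570 + 0.0002 = 0.3572.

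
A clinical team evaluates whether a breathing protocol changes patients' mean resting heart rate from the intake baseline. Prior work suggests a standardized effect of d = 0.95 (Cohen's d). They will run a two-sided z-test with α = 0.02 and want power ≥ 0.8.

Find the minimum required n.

Set Φ(δ − 2.326) = 0.8; then δ − 2.326 = Φ⁻¹(0.8) = 0.842, giving δ = 3.168.
(The Φ(−δ − z_{α/2}) term is vanishingly small for δ > 0 and is dropped in the standard sample-size formula.)
δ = d·√n ⇒ n = (δ/d)² = (3.168 / 0.95)² = 11.12.
Rounding up, n = 12.

n = 12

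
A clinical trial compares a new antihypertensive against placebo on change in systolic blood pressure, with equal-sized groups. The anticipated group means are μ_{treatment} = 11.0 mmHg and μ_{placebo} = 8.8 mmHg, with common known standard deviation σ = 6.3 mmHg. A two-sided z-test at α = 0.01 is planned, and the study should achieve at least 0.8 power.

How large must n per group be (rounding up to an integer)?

Standardized effect: d = |μ_{treatment} − μ_{placebo}| / σ = |11.0 − 8.8| / 6.3 = 0.3492
For power 0.8 need Φ(δ − z_{0.005}) = 0.8, so δ = z_{0.005} + z_{0.20} = 2.576 + 0.842 = 3.417.
(Ignoring the negligible lower-tail rejection probability gives the usual closed-form inversion.)
δ = d·√(n/2) ⇒ n = 2(δ/d)² = 2 × (3.417 / 0.3492)² = 191.54.
Round up to the next whole unit.

n = 192 per group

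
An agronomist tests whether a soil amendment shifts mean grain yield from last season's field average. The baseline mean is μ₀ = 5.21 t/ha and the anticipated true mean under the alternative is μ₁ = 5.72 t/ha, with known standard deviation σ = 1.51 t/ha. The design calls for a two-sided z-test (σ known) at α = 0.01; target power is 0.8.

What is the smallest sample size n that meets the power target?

n = 103

Standardized effect: d = |μ₁ − μ₀| / σ = |5.72 − 5.21| / 1.51 = 0.3377
For power 0.8 need Φ(δ − z_{0.005}) = 0.8, so δ = z_{0.005} + z_{0.20} = 2.576 + 0.842 = 3.417.
(For δ > 0 the lower-tail rejection region contributes negligibly to power, so the one-term inversion is standard.)
δ = d·√n ⇒ n = (δ/d)² = (3.417 / 0.3377)² = 102.38.
Rounding up, n = 103.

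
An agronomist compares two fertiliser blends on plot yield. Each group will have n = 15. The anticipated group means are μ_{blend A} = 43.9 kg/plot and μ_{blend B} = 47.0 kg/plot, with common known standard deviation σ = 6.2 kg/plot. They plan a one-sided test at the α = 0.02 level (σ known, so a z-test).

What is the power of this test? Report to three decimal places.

Power ≈ 0.247

Standardized effect: d = |μ_{blend A} − μ_{blend B}| / σ = |43.9 − 47.0| / 6.2 = 0.5000
Noncentrality parameter: δ = d·√(n/2) = 0.5000 × √(15/2) = 1.3693
One-sided α = 0.02 → critical value z_{0.02} = 2.054.
Power = P(Z > 2.054 − δ) = Φ(-0.684) = 0.2468.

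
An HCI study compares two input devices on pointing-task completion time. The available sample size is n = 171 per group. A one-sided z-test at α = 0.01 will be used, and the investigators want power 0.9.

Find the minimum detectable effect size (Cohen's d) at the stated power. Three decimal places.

Required noncentrality: δ = z_{0.01} + z_{0.10} = 2.326 + 1.282 = 3.608.
δ = d·√(n/2) ⇒ d = δ/√(n/2) = 3.608/√(171/2) = 0.3902.

d ≈ 0.390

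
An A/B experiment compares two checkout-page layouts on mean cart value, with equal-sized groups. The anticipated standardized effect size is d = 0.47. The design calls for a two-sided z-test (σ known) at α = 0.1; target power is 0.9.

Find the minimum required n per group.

n = 78 per group

Set Φ(δ − 1.645) = 0.9; then δ − 1.645 = Φ⁻¹(0.9) = 1.282, giving δ = 2.926.
(Ignoring the negligible lower-tail rejection probability gives the usual closed-form inversion.)
δ = d·√(n/2) ⇒ n = 2(δ/d)² = 2 × (2.926 / 0.47)² = 77.54.
Round up to the next whole unit.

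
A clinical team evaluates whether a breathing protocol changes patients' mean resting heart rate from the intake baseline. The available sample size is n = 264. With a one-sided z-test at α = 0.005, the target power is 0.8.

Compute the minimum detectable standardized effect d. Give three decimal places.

Need Φ(δ − 2.576) = 0.8, so δ = 2.576 + 0.842 = 3.417.
δ = d·√n ⇒ d = δ/√n = 3.417/√264 = 0.2103.

d ≈ 0.210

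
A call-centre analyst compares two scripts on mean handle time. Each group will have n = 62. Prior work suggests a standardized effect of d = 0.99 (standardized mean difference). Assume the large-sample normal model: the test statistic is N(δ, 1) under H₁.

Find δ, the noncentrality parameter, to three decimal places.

δ ≈ 5.512

The noncentrality parameter scales effect size by the design's sample-size factor: δ = d·√(n/2) = 0.99 × √(62/2) = 5.5121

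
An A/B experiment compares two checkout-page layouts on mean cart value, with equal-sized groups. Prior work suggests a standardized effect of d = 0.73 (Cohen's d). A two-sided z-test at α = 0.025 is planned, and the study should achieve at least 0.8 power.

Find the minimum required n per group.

Set Φ(δ − 2.241) = 0.8; then δ − 2.241 = Φ⁻¹(0.8) = 0.842, giving δ = 3.083.
(Ignoring the negligible lower-tail rejection probability gives the usual closed-form inversion.)
δ = d·√(n/2) ⇒ n = 2(δ/d)² = 2 × (3.083 / 0.73)² = 35.67.
Round up to the next whole unit.

n = 36 per group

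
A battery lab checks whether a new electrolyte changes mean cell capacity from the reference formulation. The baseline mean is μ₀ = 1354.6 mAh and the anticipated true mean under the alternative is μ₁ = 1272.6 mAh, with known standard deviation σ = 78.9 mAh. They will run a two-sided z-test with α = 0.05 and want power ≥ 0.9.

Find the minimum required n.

Standardized effect: d = |μ₁ − μ₀| / σ = |1272.6 − 1354.6| / 78.9 = 1.0393
Set Φ(δ − 1.960) = 0.9; then δ − 1.960 = Φ⁻¹(0.9) = 1.282, giving δ = 3.242.
(The Φ(−δ − z_{α/2}) term is vanishingly small for δ > 0 and is dropped in the standard sample-size formula.)
δ = d·√n ⇒ n = (δ/d)² = (3.242 / 1.0393)² = 9.73.
Rounding up, n = 10.

n = 10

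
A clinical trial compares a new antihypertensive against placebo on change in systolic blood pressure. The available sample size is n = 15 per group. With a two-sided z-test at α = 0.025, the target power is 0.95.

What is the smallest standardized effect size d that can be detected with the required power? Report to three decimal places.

Need Φ(δ − 2.241) = 0.95, so δ = 2.241 + 1.645 = 3.886.
(Lower-tail contribution to power is negligible for δ > 0.)
δ = d·√(n/2) ⇒ d = δ/√(n/2) = 3.886/√(15/2) = 1.4191.

d ≈ 1.419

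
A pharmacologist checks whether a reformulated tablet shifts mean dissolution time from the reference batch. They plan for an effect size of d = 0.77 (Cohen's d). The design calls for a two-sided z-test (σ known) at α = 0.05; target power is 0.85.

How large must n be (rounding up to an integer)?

Set Φ(δ − 1.960) = 0.85; then δ − 1.960 = Φ⁻¹(0.85) = 1.036, giving δ = 2.996.
(Ignoring the negligible lower-tail rejection probability gives the usual closed-form inversion.)
δ = d·√n ⇒ n = (δ/d)² = (2.996 / 0.77)² = 15.14.
Rounding up, n = 16.

n = 16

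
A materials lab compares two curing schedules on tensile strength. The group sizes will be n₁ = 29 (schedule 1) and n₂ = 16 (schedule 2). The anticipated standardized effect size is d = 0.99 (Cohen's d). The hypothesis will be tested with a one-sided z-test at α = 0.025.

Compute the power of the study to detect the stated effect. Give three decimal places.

Power ≈ 0.889

Noncentrality parameter: δ = d / √(1/n₁ + 1/n₂) = 0.99 / √(1/29 + 1/16) = 3.1790
Critical value for a one-sided test at α = 0.025: z_α = 1.960.
Power = P(Z > 1.960 − δ) = Φ(1.219) = 0.8886.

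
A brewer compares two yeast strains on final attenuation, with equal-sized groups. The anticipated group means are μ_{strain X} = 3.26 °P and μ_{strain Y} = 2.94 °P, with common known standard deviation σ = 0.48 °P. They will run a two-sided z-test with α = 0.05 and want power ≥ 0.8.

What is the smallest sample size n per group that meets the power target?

Standardized effect: d = |μ_{strain X} − μ_{strain Y}| / σ = |3.26 − 2.94| / 0.48 = 0.6667
Set Φ(δ − 1.960) = 0.8; then δ − 1.960 = Φ⁻¹(0.8) = 0.842, giving δ = 2.802.
(Ignoring the negligible lower-tail rejection probability gives the usual closed-form inversion.)
δ = d·√(n/2) ⇒ n = 2(δ/d)² = 2 × (2.802 / 0.6667)² = 35.32.
Rounding up, n = 36 per group.

n = 36 per group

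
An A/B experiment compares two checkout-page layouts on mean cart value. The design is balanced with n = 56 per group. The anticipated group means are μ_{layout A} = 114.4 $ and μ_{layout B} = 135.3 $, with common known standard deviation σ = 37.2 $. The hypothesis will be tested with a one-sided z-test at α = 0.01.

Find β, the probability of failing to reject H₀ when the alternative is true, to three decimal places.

Standardized effect: d = |μ_{layout A} − μ_{layout B}| / σ = |114.4 − 135.3| / 37.2 = 0.5618
Noncentrality parameter: λ = d·√(n/2) = 0.5618 × √(56/2) = 2.9729
One-sided α = 0.01 → critical value z_{0.01} = 2.326.
Power = P(Z > 2.326 − λ) = Φ(0.647) = 0.7410.
Type II error: β = 1 − power = 1 − 0.7410 = 0.2590.

β ≈ 0.259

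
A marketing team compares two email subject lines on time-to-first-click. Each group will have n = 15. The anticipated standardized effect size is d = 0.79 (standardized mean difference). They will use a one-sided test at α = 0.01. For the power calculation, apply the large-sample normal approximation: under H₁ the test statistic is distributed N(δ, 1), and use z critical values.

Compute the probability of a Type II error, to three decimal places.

β ≈ 0.565

Noncentrality parameter: δ = d·√(n/2) = 0.79 × √(15/2) = 2.1635
One-sided α = 0.01 → critical value z_{0.01} = 2.326.
Power = Φ(δ − 2.326) = Φ(-0.163) = 0.4353.
Type II error: β = 1 − power = 1 − 0.4353 = 0.5647.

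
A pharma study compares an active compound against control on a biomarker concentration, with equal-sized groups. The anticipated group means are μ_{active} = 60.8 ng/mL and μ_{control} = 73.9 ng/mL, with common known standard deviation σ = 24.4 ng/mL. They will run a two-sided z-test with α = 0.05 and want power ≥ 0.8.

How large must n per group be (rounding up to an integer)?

Standardized effect: d = |μ_{active} − μ_{control}| / σ = |60.8 − 73.9| / 24.4 = 0.5369
Set Φ(δ − 1.960) = 0.8; then δ − 1.960 = Φ⁻¹(0.8) = 0.842, giving δ = 2.802.
(The Φ(−δ − z_{α/2}) term is vanishingly small for δ > 0 and is dropped in the standard sample-size formula.)
δ = d·√(n/2) ⇒ n = 2(δ/d)² = 2 × (2.802 / 0.5369)² = 54.46.
Rounding up, n = 55 per group.

n = 55 per group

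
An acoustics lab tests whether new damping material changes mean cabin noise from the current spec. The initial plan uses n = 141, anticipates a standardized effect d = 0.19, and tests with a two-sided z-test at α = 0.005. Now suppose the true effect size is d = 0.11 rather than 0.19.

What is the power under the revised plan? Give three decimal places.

Power ≈ 0.067

With d = 0.11: δ = d·√n = 0.11 × √141 = 1.3062. Critical value z_{0.0025} = 2.807.
Revised power = Φ(δ − 2.807) + Φ(−δ − 2.807) = Φ(-1.501) + Φ(-4.113) = 0.0667 + 0.0000 = 0.0667.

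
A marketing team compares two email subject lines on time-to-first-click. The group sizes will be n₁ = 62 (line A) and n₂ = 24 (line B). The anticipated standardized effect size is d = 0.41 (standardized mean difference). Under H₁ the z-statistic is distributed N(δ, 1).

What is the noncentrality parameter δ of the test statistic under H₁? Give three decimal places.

δ ≈ 1.705

The noncentrality parameter scales effect size by the design's sample-size factor: δ = d / √(1/n₁ + 1/n₂) = 0.41 / √(1/62 + 1/24) = 1.7054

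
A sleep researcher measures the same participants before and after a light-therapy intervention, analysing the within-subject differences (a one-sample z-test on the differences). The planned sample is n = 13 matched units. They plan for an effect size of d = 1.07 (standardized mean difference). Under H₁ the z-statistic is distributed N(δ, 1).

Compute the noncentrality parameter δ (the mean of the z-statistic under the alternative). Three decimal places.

δ ≈ 3.858

The noncentrality parameter scales effect size by the design's sample-size factor: δ = d·√n = 1.07 × √13 = 3.8579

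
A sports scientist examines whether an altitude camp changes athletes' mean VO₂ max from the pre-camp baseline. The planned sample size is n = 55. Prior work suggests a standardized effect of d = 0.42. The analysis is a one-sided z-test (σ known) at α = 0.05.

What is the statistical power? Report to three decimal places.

Power ≈ 0.929

Noncentrality parameter: δ = d·√n = 0.42 × √55 = 3.1148
Critical value for a one-sided test at α = 0.05: z_α = 1.645.
Power = P(Z > 1.645 − δ) = Φ(1.470) = 0.9292.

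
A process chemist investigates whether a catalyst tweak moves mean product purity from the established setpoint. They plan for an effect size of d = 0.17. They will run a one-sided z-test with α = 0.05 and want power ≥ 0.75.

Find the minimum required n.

Set Φ(δ − 1.645) = 0.75; then δ − 1.645 = Φ⁻¹(0.75) = 0.674, giving δ = 2.319.
δ = d·√n ⇒ n = (δ/d)² = (2.319 / 0.17)² = 186.14.
Round up to the next whole unit.

n = 187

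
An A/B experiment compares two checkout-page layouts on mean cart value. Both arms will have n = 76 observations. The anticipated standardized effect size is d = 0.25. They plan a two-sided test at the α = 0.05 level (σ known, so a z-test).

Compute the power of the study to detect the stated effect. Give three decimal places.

Noncentrality parameter: δ = d·√(n/2) = 0.25 × √(76/2) = 1.5411
Critical value for a two-sided test at α = 0.05: z_{α/2} = 1.960.
Power = Φ(δ − 1.960) + Φ(−δ − 1.960) = Φ(-0.419) + Φ(-3.501) = 0.3377 + 0.0002 = 0.3379.

Power ≈ 0.338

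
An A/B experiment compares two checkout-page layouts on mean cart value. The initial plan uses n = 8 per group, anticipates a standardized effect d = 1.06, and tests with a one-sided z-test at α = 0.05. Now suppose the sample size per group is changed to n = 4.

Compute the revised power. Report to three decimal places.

With n = 4 per group: δ = d·√(n/2) = 1.06 × √(4/2) = 1.4991. Critical value z_{0.05} = 1.645.
Revised power = Φ(δ − 1.645) = Φ(-0.146) = 0.4420.

Power ≈ 0.442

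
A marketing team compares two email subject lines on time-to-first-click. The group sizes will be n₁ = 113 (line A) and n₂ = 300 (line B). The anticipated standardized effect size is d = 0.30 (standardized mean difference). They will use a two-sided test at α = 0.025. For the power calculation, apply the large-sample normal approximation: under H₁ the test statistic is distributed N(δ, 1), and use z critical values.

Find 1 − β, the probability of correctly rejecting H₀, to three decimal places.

Noncentrality parameter: δ = d / √(1/n₁ + 1/n₂) = 0.30 / √(1/113 + 1/300) = 2.7180
Critical value for a two-sided test at α = 0.025: z_{α/2} = 2.241.
Power = Φ(δ − 2.241) + Φ(−δ − 2.241) = Φ(0.477) + Φ(-4.959) = 0.6832 + 0.0000 = 0.6832.

Power ≈ 0.683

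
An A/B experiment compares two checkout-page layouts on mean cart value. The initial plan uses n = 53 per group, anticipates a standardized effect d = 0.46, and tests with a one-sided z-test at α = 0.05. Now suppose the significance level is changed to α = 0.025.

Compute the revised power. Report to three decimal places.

δ = d·√(n/2) = 0.46 × √(53/2) = 2.3680 (unchanged). New critical value: z_{0.025} = 1.960.
Revised power = Φ(δ − 1.960) = Φ(0.408) = 0.6584.

Power ≈ 0.658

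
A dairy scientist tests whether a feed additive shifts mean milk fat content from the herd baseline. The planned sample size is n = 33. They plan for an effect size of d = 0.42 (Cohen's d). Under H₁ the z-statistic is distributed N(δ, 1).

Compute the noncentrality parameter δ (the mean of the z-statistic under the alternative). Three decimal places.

δ = d·√n = 0.42 × √33 = 2.4127

δ ≈ 2.413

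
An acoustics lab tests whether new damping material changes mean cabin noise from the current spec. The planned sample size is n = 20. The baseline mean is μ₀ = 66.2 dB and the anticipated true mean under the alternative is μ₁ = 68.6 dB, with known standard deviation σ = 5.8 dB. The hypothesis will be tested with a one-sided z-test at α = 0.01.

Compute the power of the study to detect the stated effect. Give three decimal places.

Power ≈ 0.317

Standardized effect: d = |μ₁ − μ₀| / σ = |68.6 − 66.2| / 5.8 = 0.4138
Noncentrality parameter: δ = d·√n = 0.4138 × √20 = 1.8505
One-sided α = 0.01 → critical value z_{0.01} = 2.326.
Power = Φ(δ − 2.326) = Φ(-0.476) = 0.3171.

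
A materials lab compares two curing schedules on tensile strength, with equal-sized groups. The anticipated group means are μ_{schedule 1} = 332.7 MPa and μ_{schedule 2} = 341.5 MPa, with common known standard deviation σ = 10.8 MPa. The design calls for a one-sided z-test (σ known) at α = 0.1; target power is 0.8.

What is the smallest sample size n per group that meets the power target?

n = 14 per group

Standardized effect: d = |μ_{schedule 1} − μ_{schedule 2}| / σ = |332.7 − 341.5| / 10.8 = 0.8148
For power 0.8 need Φ(δ − z_{0.1}) = 0.8, so δ = z_{0.1} + z_{0.20} = 1.282 + 0.842 = 2.123.
δ = d·√(n/2) ⇒ n = 2(δ/d)² = 2 × (2.123 / 0.8148)² = 13.58.
Round up to the next whole unit.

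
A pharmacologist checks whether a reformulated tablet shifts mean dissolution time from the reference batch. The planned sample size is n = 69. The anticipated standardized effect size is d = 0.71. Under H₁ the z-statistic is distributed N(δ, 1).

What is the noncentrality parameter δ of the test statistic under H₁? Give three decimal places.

The noncentrality parameter scales effect size by the design's sample-size factor: δ = d·√n = 0.71 × √69 = 5.8977

δ ≈ 5.898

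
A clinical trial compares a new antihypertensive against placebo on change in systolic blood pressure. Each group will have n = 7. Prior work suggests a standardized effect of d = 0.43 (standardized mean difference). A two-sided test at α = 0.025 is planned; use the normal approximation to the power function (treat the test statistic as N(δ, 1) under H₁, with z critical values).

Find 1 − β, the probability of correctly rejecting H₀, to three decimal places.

Power ≈ 0.077

Noncentrality parameter: δ = d·√(n/2) = 0.43 × √(7/2) = 0.8045
Critical value for a two-sided test at α = 0.025: z_{α/2} = 2.241.
Power = Φ(δ − 2.241) + Φ(−δ − 2.241) = Φ(-1.437) + Φ(-3.046) = 0.0754 + 0.0012 = 0.0765.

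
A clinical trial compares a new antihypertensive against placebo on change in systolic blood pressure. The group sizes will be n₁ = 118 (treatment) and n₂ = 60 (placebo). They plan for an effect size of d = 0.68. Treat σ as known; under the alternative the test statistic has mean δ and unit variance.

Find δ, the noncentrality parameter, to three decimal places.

The noncentrality parameter scales effect size by the design's sample-size factor: δ = d / √(1/n₁ + 1/n₂) = 0.68 / √(1/118 + 1/60) = 4.2886

δ ≈ 4.289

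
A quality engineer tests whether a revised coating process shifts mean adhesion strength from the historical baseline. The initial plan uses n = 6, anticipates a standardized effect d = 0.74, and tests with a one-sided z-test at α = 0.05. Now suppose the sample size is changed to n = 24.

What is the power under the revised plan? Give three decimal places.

With n = 24: δ = d·√n = 0.74 × √24 = 3.6252. Critical value z_{0.05} = 1.645.
Revised power = P(Z > 1.645 − δ) = Φ(1.980) = 0.9762.

Power ≈ 0.976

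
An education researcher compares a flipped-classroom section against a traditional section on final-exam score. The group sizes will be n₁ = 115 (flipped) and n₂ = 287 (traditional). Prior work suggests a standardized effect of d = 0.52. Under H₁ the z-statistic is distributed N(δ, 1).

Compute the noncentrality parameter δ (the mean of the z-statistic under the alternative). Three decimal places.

δ ≈ 4.712

The noncentrality parameter scales effect size by the design's sample-size factor: δ = d / √(1/n₁ + 1/n₂) = 0.52 / √(1/115 + 1/287) = 4.7117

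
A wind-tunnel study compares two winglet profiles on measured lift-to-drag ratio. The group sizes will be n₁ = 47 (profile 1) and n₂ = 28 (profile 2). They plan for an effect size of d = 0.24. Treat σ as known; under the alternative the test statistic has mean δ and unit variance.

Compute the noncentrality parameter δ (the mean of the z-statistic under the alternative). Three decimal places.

δ ≈ 1.005

The noncentrality parameter scales effect size by the design's sample-size factor: δ = d / √(1/n₁ + 1/n₂) = 0.24 / √(1/47 + 1/28) = 1.0053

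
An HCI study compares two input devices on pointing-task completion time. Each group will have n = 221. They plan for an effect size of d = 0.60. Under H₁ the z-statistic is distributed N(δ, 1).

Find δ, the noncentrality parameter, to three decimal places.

δ = d·√(n/2) = 0.60 × √(221/2) = 6.3071

δ ≈ 6.307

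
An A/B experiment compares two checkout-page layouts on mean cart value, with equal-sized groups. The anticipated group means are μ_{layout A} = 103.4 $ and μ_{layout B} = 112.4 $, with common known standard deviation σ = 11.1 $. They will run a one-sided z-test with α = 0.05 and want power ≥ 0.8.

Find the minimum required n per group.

Standardized effect: d = |μ_{layout A} − μ_{layout B}| / σ = |103.4 − 112.4| / 11.1 = 0.8108
For power 0.8 need Φ(δ − z_{0.05}) = 0.8, so δ = z_{0.05} + z_{0.20} = 1.645 + 0.842 = 2.486.
δ = d·√(n/2) ⇒ n = 2(δ/d)² = 2 × (2.486 / 0.8108)² = 18.81.
Rounding up, n = 19 per group.

n = 19 per group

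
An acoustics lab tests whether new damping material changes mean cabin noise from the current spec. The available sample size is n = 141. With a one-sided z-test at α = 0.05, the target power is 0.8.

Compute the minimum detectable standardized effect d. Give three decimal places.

d ≈ 0.209

Need Φ(δ − 1.645) = 0.8, so δ = 1.645 + 0.842 = 2.486.
δ = d·√n ⇒ d = δ/√n = 2.486/√141 = 0.2094.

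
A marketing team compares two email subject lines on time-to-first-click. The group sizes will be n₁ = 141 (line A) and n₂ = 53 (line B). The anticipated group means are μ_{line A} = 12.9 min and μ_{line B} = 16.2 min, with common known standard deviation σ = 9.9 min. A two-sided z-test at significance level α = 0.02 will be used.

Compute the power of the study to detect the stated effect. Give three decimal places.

Standardized effect: d = |μ_{line A} − μ_{line B}| / σ = |12.9 − 16.2| / 9.9 = 0.3333
Noncentrality parameter: δ = d / √(1/n₁ + 1/n₂) = 0.3333 / √(1/141 + 1/53) = 2.0688
Two-sided α = 0.02 → critical value z_{0.01} = 2.326.
Power = Φ(δ − 2.326) + Φ(−δ − 2.326) = Φ(-0.258) + Φ(-4.395) = 0.3984 + 0.0000 = 0.3984.

Power ≈ 0.398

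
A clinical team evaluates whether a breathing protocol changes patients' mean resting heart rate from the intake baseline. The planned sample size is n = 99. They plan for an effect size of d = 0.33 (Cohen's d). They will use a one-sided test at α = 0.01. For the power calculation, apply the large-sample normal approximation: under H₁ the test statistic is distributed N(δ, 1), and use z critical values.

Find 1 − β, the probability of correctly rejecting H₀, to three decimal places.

Noncentrality parameter: δ = d·√n = 0.33 × √99 = 3.2835
Critical value for a one-sided test at α = 0.01: z_α = 2.326.
Power = Φ(δ − 2.326) = Φ(0.957) = 0.8307.

Power ≈ 0.831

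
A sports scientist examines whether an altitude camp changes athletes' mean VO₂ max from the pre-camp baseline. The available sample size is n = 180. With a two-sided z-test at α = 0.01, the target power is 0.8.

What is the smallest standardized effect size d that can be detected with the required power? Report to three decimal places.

d ≈ 0.255

Required noncentrality: δ = z_{0.005} + z_{0.20} = 2.576 + 0.842 = 3.417.
(Lower-tail contribution to power is negligible for δ > 0.)
δ = d·√n ⇒ d = δ/√n = 3.417/√180 = 0.2547.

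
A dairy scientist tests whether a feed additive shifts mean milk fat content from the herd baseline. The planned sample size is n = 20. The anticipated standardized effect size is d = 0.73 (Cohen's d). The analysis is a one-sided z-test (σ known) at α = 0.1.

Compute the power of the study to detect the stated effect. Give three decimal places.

Noncentrality parameter: δ = d·√n = 0.73 × √20 = 3.2647
Critical value for a one-sided test at α = 0.1: z_α = 1.282.
Power = Φ(δ − 1.282) = Φ(1.983) = 0.9763.

Power ≈ 0.976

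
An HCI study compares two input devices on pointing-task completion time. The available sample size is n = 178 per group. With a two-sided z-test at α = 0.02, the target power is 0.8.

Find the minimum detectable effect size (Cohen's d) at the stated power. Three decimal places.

d ≈ 0.336

Required noncentrality: δ = z_{0.01} + z_{0.20} = 2.326 + 0.842 = 3.168.
(Lower-tail contribution to power is negligible for δ > 0.)
δ = d·√(n/2) ⇒ d = δ/√(n/2) = 3.168/√(178/2) = 0.3358.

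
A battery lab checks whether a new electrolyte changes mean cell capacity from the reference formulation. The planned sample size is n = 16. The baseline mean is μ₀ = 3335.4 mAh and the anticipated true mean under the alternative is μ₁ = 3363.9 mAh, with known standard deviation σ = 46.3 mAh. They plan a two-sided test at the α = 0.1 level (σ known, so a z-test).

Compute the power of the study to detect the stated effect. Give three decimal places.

Power ≈ 0.793

Standardized effect: d = |μ₁ − μ₀| / σ = |3363.9 − 3335.4| / 46.3 = 0.6156
Noncentrality parameter: δ = d·√n = 0.6156 × √16 = 2.4622
Critical value for a two-sided test at α = 0.1: z_{α/2} = 1.645.
Power = Φ(δ − 1.645) + Φ(−δ − 1.645) = Φ(0.817) + Φ(-4.107) = 0.7931 + 0.0000 = 0.7932.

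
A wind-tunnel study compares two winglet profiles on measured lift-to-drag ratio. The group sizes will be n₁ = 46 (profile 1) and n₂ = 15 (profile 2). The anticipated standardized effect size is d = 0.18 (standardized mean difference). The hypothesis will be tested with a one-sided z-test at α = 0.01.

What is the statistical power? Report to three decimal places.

Power ≈ 0.043

Noncentrality parameter: δ = d / √(1/n₁ + 1/n₂) = 0.18 / √(1/46 + 1/15) = 0.6054
One-sided α = 0.01 → critical value z_{0.01} = 2.326.
Power = Φ(δ − 2.326) = Φ(-1.721) = 0.0426.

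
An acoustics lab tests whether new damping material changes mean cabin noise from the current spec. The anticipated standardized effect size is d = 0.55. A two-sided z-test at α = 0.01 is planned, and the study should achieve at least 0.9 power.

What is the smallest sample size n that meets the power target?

For power 0.9 need Φ(δ − z_{0.005}) = 0.9, so δ = z_{0.005} + z_{0.10} = 2.576 + 1.282 = 3.857.
(The Φ(−δ − z_{α/2}) term is vanishingly small for δ > 0 and is dropped in the standard sample-size formula.)
δ = d·√n ⇒ n = (δ/d)² = (3.857 / 0.55)² = 49.19.
Rounding up, n = 50.

n = 50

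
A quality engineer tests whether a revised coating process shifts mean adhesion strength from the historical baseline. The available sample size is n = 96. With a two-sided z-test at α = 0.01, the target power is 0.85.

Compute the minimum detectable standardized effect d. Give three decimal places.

Required noncentrality: δ = z_{0.005} + z_{0.15} = 2.576 + 1.036 = 3.612.
(The second rejection-region term Φ(−δ − z_{α/2}) is negligible and dropped.)
δ = d·√n ⇒ d = δ/√n = 3.612/√96 = 0.3687.

d ≈ 0.369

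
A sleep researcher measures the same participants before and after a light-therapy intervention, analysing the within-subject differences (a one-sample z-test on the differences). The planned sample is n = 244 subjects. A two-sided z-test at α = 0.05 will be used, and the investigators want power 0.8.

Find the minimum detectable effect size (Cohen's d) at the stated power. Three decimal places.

Need Φ(δ − 1.960) = 0.8, so δ = 1.960 + 0.842 = 2.802.
(The second rejection-region term Φ(−δ − z_{α/2}) is negligible and dropped.)
δ = d·√n ⇒ d = δ/√n = 2.802/√244 = 0.1794.

d ≈ 0.179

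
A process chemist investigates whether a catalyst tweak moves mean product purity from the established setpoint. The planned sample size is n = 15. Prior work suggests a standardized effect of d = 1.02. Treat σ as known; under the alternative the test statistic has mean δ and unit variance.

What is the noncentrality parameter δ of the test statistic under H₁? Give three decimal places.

δ ≈ 3.950

δ = d·√n = 1.02 × √15 = 3.9504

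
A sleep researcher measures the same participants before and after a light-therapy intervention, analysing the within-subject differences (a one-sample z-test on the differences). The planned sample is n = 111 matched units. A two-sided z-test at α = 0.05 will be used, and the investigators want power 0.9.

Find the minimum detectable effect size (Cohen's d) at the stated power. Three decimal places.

Need Φ(δ − 1.960) = 0.9, so δ = 1.960 + 1.282 = 3.242.
(The second rejection-region term Φ(−δ − z_{α/2}) is negligible and dropped.)
δ = d·√n ⇒ d = δ/√n = 3.242/√111 = 0.3077.

d ≈ 0.308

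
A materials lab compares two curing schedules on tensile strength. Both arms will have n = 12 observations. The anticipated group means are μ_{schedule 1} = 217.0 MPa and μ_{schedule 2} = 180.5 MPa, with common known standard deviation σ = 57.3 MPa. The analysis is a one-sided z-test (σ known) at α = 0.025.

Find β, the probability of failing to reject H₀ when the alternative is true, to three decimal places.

β ≈ 0.655

Standardized effect: d = |μ_{schedule 1} − μ_{schedule 2}| / σ = |217.0 − 180.5| / 57.3 = 0.6370
Noncentrality parameter: δ = d·√(n/2) = 0.6370 × √(12/2) = 1.5603
Critical value for a one-sided test at α = 0.025: z_α = 1.960.
Power = Φ(δ − 1.960) = Φ(-0.400) = 0.3447.
Type II error: β = 1 − power = 1 − 0.3447 = 0.6553.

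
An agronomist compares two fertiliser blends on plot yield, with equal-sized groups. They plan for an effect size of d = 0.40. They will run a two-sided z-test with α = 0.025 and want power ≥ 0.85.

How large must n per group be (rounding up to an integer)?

Set Φ(δ − 2.241) = 0.85; then δ − 2.241 = Φ⁻¹(0.85) = 1.036, giving δ = 3.278.
(For δ > 0 the lower-tail rejection region contributes negligibly to power, so the one-term inversion is standard.)
δ = d·√(n/2) ⇒ n = 2(δ/d)² = 2 × (3.278 / 0.40)² = 134.30.
Round up to the next whole unit.

n = 135 per group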